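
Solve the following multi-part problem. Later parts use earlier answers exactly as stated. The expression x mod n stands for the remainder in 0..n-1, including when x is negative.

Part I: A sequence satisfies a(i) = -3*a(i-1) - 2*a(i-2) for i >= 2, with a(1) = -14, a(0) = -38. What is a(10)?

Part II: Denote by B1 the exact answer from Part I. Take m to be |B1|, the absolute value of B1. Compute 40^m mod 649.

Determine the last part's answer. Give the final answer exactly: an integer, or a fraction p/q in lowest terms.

196

Part I: a(2) = -3*(-14) - 2*(-38) = 118; iterating: a(2)=118, a(3)=-326, a(4)=742, a(5)=-1574, a(6)=3238, a(7)=-6566, a(8)=13222, a(9)=-26534, a(10)=53158; answer 53158
Part II: B1 = 53158; m = 53158; squarings mod 649: 40^1=40, 40^2=302, 40^4=344, 40^8=218, 40^16=147, 40^32=192, 40^64=520, 40^128=416, 40^256=422, 40^512=258, 40^1024=366, 40^2048=262, 40^4096=499, 40^8192=434, 40^16384=146, 40^32768=548; 40^53158 = 40^2 * 40^4 * 40^32 * 40^128 * 40^256 * 40^512 * 40^1024 * 40^2048 * 40^16384 * 40^32768 = 196 (mod 649); answer 196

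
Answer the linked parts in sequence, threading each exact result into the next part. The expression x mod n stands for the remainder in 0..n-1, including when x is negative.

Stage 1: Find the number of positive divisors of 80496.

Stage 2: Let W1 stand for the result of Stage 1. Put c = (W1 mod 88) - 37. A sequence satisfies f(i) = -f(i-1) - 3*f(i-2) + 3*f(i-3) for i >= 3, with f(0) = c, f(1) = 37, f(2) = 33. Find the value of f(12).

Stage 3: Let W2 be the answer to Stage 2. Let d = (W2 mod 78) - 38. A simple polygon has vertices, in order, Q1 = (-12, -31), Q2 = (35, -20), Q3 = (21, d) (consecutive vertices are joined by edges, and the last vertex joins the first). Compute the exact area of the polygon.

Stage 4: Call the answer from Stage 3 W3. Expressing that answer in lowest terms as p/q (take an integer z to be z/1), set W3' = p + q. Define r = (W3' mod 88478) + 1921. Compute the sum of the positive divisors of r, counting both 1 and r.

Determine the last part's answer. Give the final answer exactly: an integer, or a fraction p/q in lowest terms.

Stage 1: 80496 = 2^4 * 3^2 * 13 * 43; number of divisors = (4+1) * (2+1) * (1+1) * (1+1) = 60; answer 60
Stage 2: W1 = 60; c = 23; f(3) = -1*(33) - 3*(37) + 3*(23) = -75; iterating: f(3)=-75, f(4)=87, f(5)=237, f(6)=-723, f(7)=273, f(8)=2607, f(9)=-5595, f(10)=-1407, f(11)=26013, f(12)=-38577; answer -38577
Stage 3: W2 = -38577; d = -5; cross terms: (-12*-20 - 35*-31)=1325, (35*-5 - 21*-20)=245, (21*-31 - -12*-5)=-711; twice the area = |859| = 859; area = 859/2; answer 859/2
Stage 4: W3 = 859/2; threaded value p + q = 861; r = 2782; 2782 = 2 * 13 * 107; sigma = (1 + 2) * (1 + 13) * (1 + 107) = 3 * 14 * 108 = 4536; answer 4536

4536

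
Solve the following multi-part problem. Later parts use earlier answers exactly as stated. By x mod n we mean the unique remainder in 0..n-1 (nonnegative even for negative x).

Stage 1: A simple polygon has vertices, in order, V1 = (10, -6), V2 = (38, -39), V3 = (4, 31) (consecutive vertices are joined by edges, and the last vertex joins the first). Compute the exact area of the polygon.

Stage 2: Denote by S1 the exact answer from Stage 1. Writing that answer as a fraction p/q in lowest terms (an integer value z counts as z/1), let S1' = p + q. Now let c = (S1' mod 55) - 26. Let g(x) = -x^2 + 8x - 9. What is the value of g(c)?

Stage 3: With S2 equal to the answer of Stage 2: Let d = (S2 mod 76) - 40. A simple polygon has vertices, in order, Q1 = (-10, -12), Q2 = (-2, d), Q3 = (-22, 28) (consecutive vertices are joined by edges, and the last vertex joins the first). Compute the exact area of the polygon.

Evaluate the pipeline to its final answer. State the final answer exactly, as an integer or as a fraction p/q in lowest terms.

340

Stage 1: cross terms: (10*-39 - 38*-6)=-162, (38*31 - 4*-39)=1334, (4*-6 - 10*31)=-334; twice the area = |838| = 838; area = 419; answer 419
Stage 2: S1 = 419; threaded value p + q = 420; c = 9; -1*(9)^2 + 8*(9)^1 - 9 = (-81) + (72) + (-9) = -18; answer -18
Stage 3: S2 = -18; d = 18; cross terms: (-10*18 - -2*-12)=-204, (-2*28 - -22*18)=340, (-22*-12 - -10*28)=544; twice the area = |680| = 680; area = 340; answer 340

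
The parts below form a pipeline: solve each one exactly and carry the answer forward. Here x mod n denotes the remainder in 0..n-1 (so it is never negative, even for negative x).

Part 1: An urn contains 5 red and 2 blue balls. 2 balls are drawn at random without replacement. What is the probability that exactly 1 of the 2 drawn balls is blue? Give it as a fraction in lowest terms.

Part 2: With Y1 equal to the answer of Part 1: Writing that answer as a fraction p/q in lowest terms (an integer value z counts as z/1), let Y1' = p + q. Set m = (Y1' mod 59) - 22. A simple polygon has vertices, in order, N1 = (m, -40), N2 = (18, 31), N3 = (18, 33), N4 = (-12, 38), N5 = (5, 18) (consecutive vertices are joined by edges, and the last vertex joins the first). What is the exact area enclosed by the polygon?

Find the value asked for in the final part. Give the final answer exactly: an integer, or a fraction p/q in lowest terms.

Part 1: total draws C(7,2) = 21; favorable C(2,1)*C(5,1) = 10; P = 10/21; answer 10/21
Part 2: Y1 = 10/21; threaded value p + q = 31; m = 9; cross terms: (9*31 - 18*-40)=999, (18*33 - 18*31)=36, (18*38 - -12*33)=1080, (-12*18 - 5*38)=-406, (5*-40 - 9*18)=-362; twice the area = |1347| = 1347; area = 1347/2; answer 1347/2

1347/2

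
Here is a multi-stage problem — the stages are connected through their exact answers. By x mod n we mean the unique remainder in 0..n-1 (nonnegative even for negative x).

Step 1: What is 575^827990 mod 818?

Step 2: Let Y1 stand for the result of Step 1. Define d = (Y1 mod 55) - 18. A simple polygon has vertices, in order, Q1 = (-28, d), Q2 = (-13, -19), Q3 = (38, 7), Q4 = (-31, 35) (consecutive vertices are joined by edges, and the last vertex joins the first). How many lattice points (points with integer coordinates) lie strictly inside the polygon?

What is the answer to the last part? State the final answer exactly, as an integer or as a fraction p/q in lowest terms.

1872

Step 1: squarings mod 818: 575^1=575, 575^2=153, 575^4=505, 575^8=627, 575^16=489, 575^32=265, 575^64=695, 575^128=405, 575^256=425, 575^512=665, 575^1024=505, 575^2048=627, 575^4096=489, 575^8192=265, 575^16384=695, 575^32768=405, 575^65536=425, 575^131072=665, 575^262144=505, 575^524288=627; 575^827990 = 575^2 * 575^4 * 575^16 * 575^64 * 575^512 * 575^8192 * 575^32768 * 575^262144 * 575^524288 = 509 (mod 818); answer 509
Step 2: Y1 = 509; d = -4; cross terms: (-28*-19 - -13*-4)=480, (-13*7 - 38*-19)=631, (38*35 - -31*7)=1547, (-31*-4 - -28*35)=1104; twice the area = |3762| = 3762; area = 1881; boundary points = 15 + 1 + 1 + 3 = 20; strictly interior points = area - boundary/2 + 1 = 1872; answer 1872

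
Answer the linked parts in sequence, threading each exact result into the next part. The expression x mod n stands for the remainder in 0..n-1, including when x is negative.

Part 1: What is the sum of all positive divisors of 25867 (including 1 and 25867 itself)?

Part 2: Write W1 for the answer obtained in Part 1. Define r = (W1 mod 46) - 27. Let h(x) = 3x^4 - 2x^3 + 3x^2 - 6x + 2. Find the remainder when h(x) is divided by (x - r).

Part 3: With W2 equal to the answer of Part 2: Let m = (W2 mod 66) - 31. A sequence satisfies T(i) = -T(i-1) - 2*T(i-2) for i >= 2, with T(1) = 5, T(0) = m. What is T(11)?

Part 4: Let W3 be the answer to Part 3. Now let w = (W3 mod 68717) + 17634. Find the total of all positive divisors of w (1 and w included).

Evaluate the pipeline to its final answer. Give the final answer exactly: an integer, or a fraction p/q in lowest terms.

Part 1: 25867 is prime, so its only divisors are 1 and 25867; sigma = 1 + 25867 = 25868; answer 25868
Part 2: W1 = 25868; r = -11; remainder = value at the root: 3*(-11)^4 - 2*(-11)^3 + 3*(-11)^2 - 6*(-11)^1 + 2 = (43923) + (2662) + (363) + (66) + (2) = 47016; answer 47016
Part 3: W2 = 47016; m = -7; T(2) = -1*(5) - 2*(-7) = 9; iterating: T(2)=9, T(3)=-19, T(4)=1, T(5)=37, T(6)=-39, T(7)=-35, T(8)=113, T(9)=-43, T(10)=-183, T(11)=269; answer 269
Part 4: W3 = 269; w = 17903; 17903 is prime, so its only divisors are 1 and 17903; sigma = 1 + 17903 = 17904; answer 17904

17904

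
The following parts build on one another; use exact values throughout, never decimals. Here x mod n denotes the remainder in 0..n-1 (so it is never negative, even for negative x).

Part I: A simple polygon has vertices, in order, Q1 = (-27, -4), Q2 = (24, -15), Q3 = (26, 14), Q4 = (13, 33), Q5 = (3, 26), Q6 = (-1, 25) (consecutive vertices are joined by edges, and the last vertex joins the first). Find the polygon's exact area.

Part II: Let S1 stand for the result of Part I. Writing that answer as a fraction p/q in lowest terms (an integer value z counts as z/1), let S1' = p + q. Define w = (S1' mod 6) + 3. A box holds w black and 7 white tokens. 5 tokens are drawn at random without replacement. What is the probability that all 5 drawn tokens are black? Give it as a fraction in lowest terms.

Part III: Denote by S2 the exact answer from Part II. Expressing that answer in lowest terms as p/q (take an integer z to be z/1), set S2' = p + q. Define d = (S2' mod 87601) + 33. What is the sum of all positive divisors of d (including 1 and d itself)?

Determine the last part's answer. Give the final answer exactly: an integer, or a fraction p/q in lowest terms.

576

Part I: cross terms: (-27*-15 - 24*-4)=501, (24*14 - 26*-15)=726, (26*33 - 13*14)=676, (13*26 - 3*33)=239, (3*25 - -1*26)=101, (-1*-4 - -27*25)=679; twice the area = |2922| = 2922; area = 1461; answer 1461
Part II: S1 = 1461; threaded value p + q = 1462; w = 7; total draws C(14,5) = 2002; favorable C(7,5) = 21; P = 3/286; answer 3/286
Part III: S2 = 3/286; threaded value p + q = 289; d = 322; 322 = 2 * 7 * 23; sigma = (1 + 2) * (1 + 7) * (1 + 23) = 3 * 8 * 24 = 576; answer 576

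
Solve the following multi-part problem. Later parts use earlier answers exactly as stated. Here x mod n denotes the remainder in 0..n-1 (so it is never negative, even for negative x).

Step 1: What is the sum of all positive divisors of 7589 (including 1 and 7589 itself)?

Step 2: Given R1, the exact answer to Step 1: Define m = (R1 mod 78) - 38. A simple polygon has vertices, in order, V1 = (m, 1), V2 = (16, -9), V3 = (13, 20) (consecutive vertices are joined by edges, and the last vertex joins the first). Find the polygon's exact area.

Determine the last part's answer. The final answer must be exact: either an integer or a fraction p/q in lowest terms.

Step 1: 7589 is prime, so its only divisors are 1 and 7589; sigma = 1 + 7589 = 7590; answer 7590
Step 2: R1 = 7590; m = -14; cross terms: (-14*-9 - 16*1)=110, (16*20 - 13*-9)=437, (13*1 - -14*20)=293; twice the area = |840| = 840; area = 420; answer 420

420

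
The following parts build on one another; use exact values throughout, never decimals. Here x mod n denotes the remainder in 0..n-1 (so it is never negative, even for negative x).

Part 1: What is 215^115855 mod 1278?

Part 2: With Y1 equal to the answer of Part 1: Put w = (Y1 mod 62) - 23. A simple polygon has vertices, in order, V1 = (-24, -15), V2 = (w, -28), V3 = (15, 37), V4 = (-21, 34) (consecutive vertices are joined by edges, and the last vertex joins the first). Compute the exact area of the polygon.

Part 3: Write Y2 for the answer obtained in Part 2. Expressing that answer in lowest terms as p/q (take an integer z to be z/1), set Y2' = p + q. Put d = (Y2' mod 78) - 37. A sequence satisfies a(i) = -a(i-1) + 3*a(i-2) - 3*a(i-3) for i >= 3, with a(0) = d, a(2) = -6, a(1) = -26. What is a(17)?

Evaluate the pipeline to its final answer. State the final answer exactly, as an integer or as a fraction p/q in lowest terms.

Part 1: squarings mod 1278: 215^1=215, 215^2=217, 215^4=1081, 215^8=469, 215^16=145, 215^32=577, 215^64=649, 215^128=739, 215^256=415, 215^512=973, 215^1024=1009, 215^2048=793, 215^4096=73, 215^8192=217, 215^16384=1081, 215^32768=469, 215^65536=145; 215^115855 = 215^1 * 215^2 * 215^4 * 215^8 * 215^128 * 215^1024 * 215^16384 * 215^32768 * 215^65536 = 1097 (mod 1278); answer 1097
Part 2: Y1 = 1097; w = 20; cross terms: (-24*-28 - 20*-15)=972, (20*37 - 15*-28)=1160, (15*34 - -21*37)=1287, (-21*-15 - -24*34)=1131; twice the area = |4550| = 4550; area = 2275; answer 2275
Part 3: Y2 = 2275; threaded value p + q = 2276; d = -23; a(3) = -1*(-6) + 3*(-26) - 3*(-23) = -3; iterating: a(3)=-3, a(4)=63, a(5)=-54, a(6)=252, a(7)=-603, a(8)=1521, a(9)=-4086, a(10)=10458, a(11)=-27279, a(12)=70911, a(13)=-184122, a(14)=478692, a(15)=-1243791, a(16)=3232233, a(17)=-8399682; answer -8399682

-8399682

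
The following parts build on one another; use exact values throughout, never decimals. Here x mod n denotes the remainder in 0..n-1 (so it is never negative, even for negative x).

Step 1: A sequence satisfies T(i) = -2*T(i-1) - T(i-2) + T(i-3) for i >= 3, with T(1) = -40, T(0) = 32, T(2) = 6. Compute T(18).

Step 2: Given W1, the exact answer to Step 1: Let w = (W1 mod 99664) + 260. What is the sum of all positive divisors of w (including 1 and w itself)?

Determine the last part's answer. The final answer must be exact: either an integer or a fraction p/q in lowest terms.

185328

Step 1: T(3) = -2*(6) - 1*(-40) + 1*(32) = 60; iterating: T(3)=60, T(4)=-166, T(5)=278, T(6)=-330, T(7)=216, T(8)=176, T(9)=-898, T(10)=1836, T(11)=-2598, T(12)=2462, T(13)=-490, T(14)=-4080, T(15)=11112, T(16)=-18634, T(17)=22076, T(18)=-14406; answer -14406
Step 2: W1 = -14406; w = 85518; 85518 = 2 * 3^2 * 4751; sigma = (1 + 2) * (1 + 3 + 9) * (1 + 4751) = 3 * 13 * 4752 = 185328; answer 185328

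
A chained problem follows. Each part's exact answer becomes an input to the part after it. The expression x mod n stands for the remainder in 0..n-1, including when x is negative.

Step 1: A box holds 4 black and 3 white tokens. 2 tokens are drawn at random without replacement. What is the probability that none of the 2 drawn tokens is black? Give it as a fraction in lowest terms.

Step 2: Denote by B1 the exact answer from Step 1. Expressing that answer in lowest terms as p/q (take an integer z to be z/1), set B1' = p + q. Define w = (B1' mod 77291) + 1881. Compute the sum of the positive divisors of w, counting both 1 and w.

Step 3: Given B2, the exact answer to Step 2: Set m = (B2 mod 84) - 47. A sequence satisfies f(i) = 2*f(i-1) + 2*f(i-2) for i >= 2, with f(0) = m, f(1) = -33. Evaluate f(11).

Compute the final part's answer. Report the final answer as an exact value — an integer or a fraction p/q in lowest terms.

Step 1: total draws C(7,2) = 21; favorable C(3,2) = 3; P = 1/7; answer 1/7
Step 2: B1 = 1/7; threaded value p + q = 8; w = 1889; 1889 is prime, so its only divisors are 1 and 1889; sigma = 1 + 1889 = 1890; answer 1890
Step 3: B2 = 1890; m = -5; f(2) = 2*(-33) + 2*(-5) = -76; iterating: f(2)=-76, f(3)=-218, f(4)=-588, f(5)=-1612, f(6)=-4400, f(7)=-12024, f(8)=-32848, f(9)=-89744, f(10)=-245184, f(11)=-669856; answer -669856

-669856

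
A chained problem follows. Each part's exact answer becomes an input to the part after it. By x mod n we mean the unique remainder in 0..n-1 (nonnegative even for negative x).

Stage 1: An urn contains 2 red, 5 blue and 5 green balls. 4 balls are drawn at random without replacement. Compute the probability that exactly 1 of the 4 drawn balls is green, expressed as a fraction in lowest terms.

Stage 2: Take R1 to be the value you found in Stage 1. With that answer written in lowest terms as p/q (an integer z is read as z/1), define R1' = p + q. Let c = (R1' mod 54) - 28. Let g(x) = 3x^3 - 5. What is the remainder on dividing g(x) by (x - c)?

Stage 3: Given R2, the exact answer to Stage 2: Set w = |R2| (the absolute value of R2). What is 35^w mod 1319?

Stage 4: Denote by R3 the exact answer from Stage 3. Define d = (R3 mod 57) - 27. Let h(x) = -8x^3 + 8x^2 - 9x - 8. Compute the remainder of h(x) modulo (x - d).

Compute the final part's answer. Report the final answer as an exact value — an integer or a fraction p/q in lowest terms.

Stage 1: total draws C(12,4) = 495; favorable C(5,1)*C(7,3) = 175; P = 35/99; answer 35/99
Stage 2: R1 = 35/99; threaded value p + q = 134; c = -2; remainder = value at the root: 3*(-2)^3 - 5 = (-24) + (-5) = -29; answer -29
Stage 3: R2 = -29; w = 29; squarings mod 1319: 35^1=35, 35^2=1225, 35^4=922, 35^8=648, 35^16=462; 35^29 = 35^1 * 35^4 * 35^8 * 35^16 = 1024 (mod 1319); answer 1024
Stage 4: R3 = 1024; d = 28; remainder = value at the root: -8*(28)^3 + 8*(28)^2 - 9*(28)^1 - 8 = (-175616) + (6272) + (-252) + (-8) = -169604; answer -169604

-169604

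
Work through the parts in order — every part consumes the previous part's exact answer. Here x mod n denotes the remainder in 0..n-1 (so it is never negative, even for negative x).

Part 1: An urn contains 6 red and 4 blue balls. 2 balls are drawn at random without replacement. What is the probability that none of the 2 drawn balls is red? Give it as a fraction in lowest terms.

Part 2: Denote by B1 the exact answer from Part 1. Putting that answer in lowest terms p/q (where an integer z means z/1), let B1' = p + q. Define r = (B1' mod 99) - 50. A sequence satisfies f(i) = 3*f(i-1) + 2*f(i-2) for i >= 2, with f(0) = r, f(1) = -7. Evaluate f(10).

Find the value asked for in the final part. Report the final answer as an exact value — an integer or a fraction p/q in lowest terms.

-2033487

Part 1: total draws C(10,2) = 45; favorable C(4,2) = 6; P = 2/15; answer 2/15
Part 2: B1 = 2/15; threaded value p + q = 17; r = -33; f(2) = 3*(-7) + 2*(-33) = -87; iterating: f(2)=-87, f(3)=-275, f(4)=-999, f(5)=-3547, f(6)=-12639, f(7)=-45011, f(8)=-160311, f(9)=-570955, f(10)=-2033487; answer -2033487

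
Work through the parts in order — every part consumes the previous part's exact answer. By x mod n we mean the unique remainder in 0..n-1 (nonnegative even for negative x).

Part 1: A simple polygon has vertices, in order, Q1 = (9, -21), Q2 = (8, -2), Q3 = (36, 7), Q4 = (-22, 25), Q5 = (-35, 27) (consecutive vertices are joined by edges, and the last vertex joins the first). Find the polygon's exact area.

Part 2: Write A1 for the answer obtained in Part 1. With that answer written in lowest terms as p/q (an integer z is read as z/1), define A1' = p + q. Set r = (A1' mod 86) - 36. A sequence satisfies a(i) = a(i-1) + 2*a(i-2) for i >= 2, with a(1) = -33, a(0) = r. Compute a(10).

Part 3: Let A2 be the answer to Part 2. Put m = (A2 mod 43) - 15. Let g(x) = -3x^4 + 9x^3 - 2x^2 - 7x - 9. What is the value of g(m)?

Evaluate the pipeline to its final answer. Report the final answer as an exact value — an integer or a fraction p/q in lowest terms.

Part 1: cross terms: (9*-2 - 8*-21)=150, (8*7 - 36*-2)=128, (36*25 - -22*7)=1054, (-22*27 - -35*25)=281, (-35*-21 - 9*27)=492; twice the area = |2105| = 2105; area = 2105/2; answer 2105/2
Part 2: A1 = 2105/2; threaded value p + q = 2107; r = 7; a(2) = 1*(-33) + 2*(7) = -19; iterating: a(2)=-19, a(3)=-85, a(4)=-123, a(5)=-293, a(6)=-539, a(7)=-1125, a(8)=-2203, a(9)=-4453, a(10)=-8859; answer -8859
Part 3: A2 = -8859; m = 27; -3*(27)^4 + 9*(27)^3 - 2*(27)^2 - 7*(27)^1 - 9 = (-1594323) + (177147) + (-1458) + (-189) + (-9) = -1418832; answer -1418832

-1418832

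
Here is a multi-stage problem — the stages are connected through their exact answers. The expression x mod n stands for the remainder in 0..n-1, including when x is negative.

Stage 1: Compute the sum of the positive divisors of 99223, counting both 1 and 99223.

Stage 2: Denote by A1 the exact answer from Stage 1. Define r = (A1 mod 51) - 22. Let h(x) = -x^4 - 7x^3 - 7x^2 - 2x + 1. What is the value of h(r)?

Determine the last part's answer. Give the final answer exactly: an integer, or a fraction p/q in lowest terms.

Stage 1: 99223 is prime, so its only divisors are 1 and 99223; sigma = 1 + 99223 = 99224; answer 99224
Stage 2: A1 = 99224; r = 7; -1*(7)^4 - 7*(7)^3 - 7*(7)^2 - 2*(7)^1 + 1 = (-2401) + (-2401) + (-343) + (-14) + (1) = -5158; answer -5158

-5158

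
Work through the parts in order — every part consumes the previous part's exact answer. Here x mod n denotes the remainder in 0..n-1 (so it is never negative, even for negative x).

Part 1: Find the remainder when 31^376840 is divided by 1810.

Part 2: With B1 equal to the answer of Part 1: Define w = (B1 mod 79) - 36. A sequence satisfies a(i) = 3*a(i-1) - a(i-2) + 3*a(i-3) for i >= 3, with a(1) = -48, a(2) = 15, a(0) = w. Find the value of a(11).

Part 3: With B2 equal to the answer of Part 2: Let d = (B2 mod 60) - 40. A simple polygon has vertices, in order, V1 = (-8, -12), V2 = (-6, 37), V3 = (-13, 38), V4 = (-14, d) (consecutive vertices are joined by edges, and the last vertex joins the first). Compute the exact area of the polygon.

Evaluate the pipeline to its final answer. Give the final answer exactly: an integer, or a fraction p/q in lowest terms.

Part 1: squarings mod 1810: 31^1=31, 31^2=961, 31^4=421, 31^8=1671, 31^16=1221, 31^32=1211, 31^64=421, 31^128=1671, 31^256=1221, 31^512=1211, 31^1024=421, 31^2048=1671, 31^4096=1221, 31^8192=1211, 31^16384=421, 31^32768=1671, 31^65536=1221, 31^131072=1211, 31^262144=421; 31^376840 = 31^8 * 31^16384 * 31^32768 * 31^65536 * 31^262144 = 1 (mod 1810); answer 1
Part 2: B1 = 1; w = -35; a(3) = 3*(15) - 1*(-48) + 3*(-35) = -12; iterating: a(3)=-12, a(4)=-195, a(5)=-528, a(6)=-1425, a(7)=-4332, a(8)=-13155, a(9)=-39408, a(10)=-118065, a(11)=-354252; answer -354252
Part 3: B2 = -354252; d = 8; cross terms: (-8*37 - -6*-12)=-368, (-6*38 - -13*37)=253, (-13*8 - -14*38)=428, (-14*-12 - -8*8)=232; twice the area = |545| = 545; area = 545/2; answer 545/2

545/2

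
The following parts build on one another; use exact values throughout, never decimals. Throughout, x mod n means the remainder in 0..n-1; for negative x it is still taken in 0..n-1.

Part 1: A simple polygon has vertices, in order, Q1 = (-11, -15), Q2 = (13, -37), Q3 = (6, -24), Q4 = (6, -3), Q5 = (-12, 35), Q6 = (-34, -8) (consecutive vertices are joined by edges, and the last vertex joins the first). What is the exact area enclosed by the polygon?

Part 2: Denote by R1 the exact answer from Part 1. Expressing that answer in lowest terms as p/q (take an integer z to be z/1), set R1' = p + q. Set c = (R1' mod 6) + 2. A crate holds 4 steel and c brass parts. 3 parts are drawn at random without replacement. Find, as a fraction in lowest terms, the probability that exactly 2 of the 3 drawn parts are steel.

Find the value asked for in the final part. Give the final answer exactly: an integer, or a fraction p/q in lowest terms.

18/35

Part 1: cross terms: (-11*-37 - 13*-15)=602, (13*-24 - 6*-37)=-90, (6*-3 - 6*-24)=126, (6*35 - -12*-3)=174, (-12*-8 - -34*35)=1286, (-34*-15 - -11*-8)=422; twice the area = |2520| = 2520; area = 1260; answer 1260
Part 2: R1 = 1260; threaded value p + q = 1261; c = 3; total draws C(7,3) = 35; favorable C(4,2)*C(3,1) = 18; P = 18/35; answer 18/35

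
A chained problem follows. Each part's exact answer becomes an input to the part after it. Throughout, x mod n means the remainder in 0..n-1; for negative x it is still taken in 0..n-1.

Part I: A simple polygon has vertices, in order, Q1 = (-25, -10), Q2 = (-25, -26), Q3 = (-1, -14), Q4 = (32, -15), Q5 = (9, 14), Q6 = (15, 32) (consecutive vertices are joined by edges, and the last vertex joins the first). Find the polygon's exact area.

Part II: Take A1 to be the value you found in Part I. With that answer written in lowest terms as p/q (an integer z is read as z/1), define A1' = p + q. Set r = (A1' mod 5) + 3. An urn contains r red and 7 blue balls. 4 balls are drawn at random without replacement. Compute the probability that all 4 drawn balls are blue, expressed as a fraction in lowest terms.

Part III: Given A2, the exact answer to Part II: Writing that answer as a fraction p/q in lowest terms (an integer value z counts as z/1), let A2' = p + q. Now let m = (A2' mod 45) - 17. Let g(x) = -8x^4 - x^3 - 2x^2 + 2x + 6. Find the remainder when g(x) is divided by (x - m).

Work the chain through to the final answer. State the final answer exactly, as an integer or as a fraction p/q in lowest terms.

Part I: cross terms: (-25*-26 - -25*-10)=400, (-25*-14 - -1*-26)=324, (-1*-15 - 32*-14)=463, (32*14 - 9*-15)=583, (9*32 - 15*14)=78, (15*-10 - -25*32)=650; twice the area = |2498| = 2498; area = 1249; answer 1249
Part II: A1 = 1249; threaded value p + q = 1250; r = 3; total draws C(10,4) = 210; favorable C(7,4) = 35; P = 1/6; answer 1/6
Part III: A2 = 1/6; threaded value p + q = 7; m = -10; remainder = value at the root: -8*(-10)^4 - 1*(-10)^3 - 2*(-10)^2 + 2*(-10)^1 + 6 = (-80000) + (1000) + (-200) + (-20) + (6) = -79214; answer -79214

-79214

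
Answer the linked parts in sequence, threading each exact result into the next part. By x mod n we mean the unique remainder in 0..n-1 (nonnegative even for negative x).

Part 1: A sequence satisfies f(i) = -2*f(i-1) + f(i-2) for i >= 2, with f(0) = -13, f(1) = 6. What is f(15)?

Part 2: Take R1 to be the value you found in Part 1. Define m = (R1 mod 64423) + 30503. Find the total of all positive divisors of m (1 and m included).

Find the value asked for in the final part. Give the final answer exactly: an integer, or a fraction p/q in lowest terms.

Part 1: f(2) = -2*(6) + 1*(-13) = -25; iterating: f(2)=-25, f(3)=56, f(4)=-137, f(5)=330, f(6)=-797, f(7)=1924, f(8)=-4645, f(9)=11214, f(10)=-27073, f(11)=65360, f(12)=-157793, f(13)=380946, f(14)=-919685, f(15)=2220316; answer 2220316
Part 2: R1 = 2220316; m = 60437; 60437 = 13 * 4649; sigma = (1 + 13) * (1 + 4649) = 14 * 4650 = 65100; answer 65100

65100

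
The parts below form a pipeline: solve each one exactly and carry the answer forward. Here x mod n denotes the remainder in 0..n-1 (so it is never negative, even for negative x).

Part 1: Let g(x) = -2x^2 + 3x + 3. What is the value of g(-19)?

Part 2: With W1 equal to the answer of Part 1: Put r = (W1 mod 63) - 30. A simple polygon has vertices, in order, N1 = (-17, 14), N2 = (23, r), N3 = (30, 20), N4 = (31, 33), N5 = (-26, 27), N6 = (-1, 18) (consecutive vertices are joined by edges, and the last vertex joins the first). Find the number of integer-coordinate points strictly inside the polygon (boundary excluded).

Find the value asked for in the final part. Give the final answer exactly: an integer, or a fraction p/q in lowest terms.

Part 1: -2*(-19)^2 + 3*(-19)^1 + 3 = (-722) + (-57) + (3) = -776; answer -776
Part 2: W1 = -776; r = 13; cross terms: (-17*13 - 23*14)=-543, (23*20 - 30*13)=70, (30*33 - 31*20)=370, (31*27 - -26*33)=1695, (-26*18 - -1*27)=-441, (-1*14 - -17*18)=292; twice the area = |1443| = 1443; area = 1443/2; boundary points = 1 + 7 + 1 + 3 + 1 + 4 = 17; strictly interior points = area - boundary/2 + 1 = 714; answer 714

714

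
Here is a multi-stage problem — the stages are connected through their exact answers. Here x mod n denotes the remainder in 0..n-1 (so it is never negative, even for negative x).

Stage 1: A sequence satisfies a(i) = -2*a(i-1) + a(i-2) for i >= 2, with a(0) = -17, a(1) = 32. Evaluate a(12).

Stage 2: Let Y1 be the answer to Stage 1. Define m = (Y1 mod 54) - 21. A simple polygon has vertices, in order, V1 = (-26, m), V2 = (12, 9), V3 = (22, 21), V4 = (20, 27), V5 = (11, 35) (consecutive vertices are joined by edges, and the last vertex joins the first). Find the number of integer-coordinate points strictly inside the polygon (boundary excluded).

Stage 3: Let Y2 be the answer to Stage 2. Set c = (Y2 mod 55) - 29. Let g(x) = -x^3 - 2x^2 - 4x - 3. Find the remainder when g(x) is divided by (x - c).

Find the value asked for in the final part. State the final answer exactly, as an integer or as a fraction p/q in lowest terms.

Stage 1: a(2) = -2*(32) + 1*(-17) = -81; iterating: a(2)=-81, a(3)=194, a(4)=-469, a(5)=1132, a(6)=-2733, a(7)=6598, a(8)=-15929, a(9)=38456, a(10)=-92841, a(11)=224138, a(12)=-541117; answer -541117
Stage 2: Y1 = -541117; m = -4; cross terms: (-26*9 - 12*-4)=-186, (12*21 - 22*9)=54, (22*27 - 20*21)=174, (20*35 - 11*27)=403, (11*-4 - -26*35)=866; twice the area = |1311| = 1311; area = 1311/2; boundary points = 1 + 2 + 2 + 1 + 1 = 7; strictly interior points = area - boundary/2 + 1 = 653; answer 653
Stage 3: Y2 = 653; c = 19; remainder = value at the root: -1*(19)^3 - 2*(19)^2 - 4*(19)^1 - 3 = (-6859) + (-722) + (-76) + (-3) = -7660; answer -7660

-7660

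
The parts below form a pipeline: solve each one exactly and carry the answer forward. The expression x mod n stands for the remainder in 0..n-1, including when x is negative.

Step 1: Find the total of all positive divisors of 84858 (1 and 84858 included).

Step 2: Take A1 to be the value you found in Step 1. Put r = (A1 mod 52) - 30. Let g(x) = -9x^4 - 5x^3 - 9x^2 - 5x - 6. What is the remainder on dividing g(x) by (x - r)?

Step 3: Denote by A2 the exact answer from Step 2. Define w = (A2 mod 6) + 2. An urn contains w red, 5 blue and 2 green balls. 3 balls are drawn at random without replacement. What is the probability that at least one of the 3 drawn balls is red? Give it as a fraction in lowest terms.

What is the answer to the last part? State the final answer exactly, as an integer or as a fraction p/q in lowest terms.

7/12

Step 1: 84858 = 2 * 3 * 14143; sigma = (1 + 2) * (1 + 3) * (1 + 14143) = 3 * 4 * 14144 = 169728; answer 169728
Step 2: A1 = 169728; r = -30; remainder = value at the root: -9*(-30)^4 - 5*(-30)^3 - 9*(-30)^2 - 5*(-30)^1 - 6 = (-7290000) + (135000) + (-8100) + (150) + (-6) = -7162956; answer -7162956
Step 3: A2 = -7162956; w = 2; total draws C(9,3) = 84; complement C(7,3) = 35; favorable 84 - 35 = 49; P = 7/12; answer 7/12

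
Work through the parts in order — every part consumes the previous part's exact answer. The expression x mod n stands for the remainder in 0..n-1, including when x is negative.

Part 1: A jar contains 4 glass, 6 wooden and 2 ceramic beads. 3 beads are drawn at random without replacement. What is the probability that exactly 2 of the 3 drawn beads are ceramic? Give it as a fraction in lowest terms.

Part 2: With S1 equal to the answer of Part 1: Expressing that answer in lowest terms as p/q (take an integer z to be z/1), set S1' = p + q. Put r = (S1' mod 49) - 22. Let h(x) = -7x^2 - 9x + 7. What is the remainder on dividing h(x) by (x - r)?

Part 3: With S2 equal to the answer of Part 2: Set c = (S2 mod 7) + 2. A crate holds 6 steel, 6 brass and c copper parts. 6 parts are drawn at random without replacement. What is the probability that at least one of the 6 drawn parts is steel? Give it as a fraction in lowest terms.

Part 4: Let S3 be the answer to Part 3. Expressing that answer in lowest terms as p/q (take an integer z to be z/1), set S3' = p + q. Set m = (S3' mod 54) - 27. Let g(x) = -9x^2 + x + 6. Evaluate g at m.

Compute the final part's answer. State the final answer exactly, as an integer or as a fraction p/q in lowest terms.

Part 1: total draws C(12,3) = 220; favorable C(2,2)*C(10,1) = 10; P = 1/22; answer 1/22
Part 2: S1 = 1/22; threaded value p + q = 23; r = 1; remainder = value at the root: -7*(1)^2 - 9*(1)^1 + 7 = (-7) + (-9) + (7) = -9; answer -9
Part 3: S2 = -9; c = 7; total draws C(19,6) = 27132; complement C(13,6) = 1716; favorable 27132 - 1716 = 25416; P = 2118/2261; answer 2118/2261
Part 4: S3 = 2118/2261; threaded value p + q = 4379; m = -22; -9*(-22)^2 + 1*(-22)^1 + 6 = (-4356) + (-22) + (6) = -4372; answer -4372

-4372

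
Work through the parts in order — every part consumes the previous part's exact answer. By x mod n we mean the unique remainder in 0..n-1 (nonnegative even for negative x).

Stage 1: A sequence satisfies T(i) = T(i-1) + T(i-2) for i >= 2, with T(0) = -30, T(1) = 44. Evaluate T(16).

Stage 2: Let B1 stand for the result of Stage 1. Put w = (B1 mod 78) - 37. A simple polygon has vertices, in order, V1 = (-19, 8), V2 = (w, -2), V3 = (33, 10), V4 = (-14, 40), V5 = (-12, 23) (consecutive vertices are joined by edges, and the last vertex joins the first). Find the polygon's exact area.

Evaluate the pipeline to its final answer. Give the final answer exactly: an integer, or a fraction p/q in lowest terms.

2013/2

Stage 1: T(2) = 1*(44) + 1*(-30) = 14; iterating: T(2)=14, T(3)=58, T(4)=72, T(5)=130, T(6)=202, T(7)=332, T(8)=534, T(9)=866, T(10)=1400, T(11)=2266, T(12)=3666, T(13)=5932, T(14)=9598, T(15)=15530, T(16)=25128; answer 25128
Stage 2: B1 = 25128; w = -25; cross terms: (-19*-2 - -25*8)=238, (-25*10 - 33*-2)=-184, (33*40 - -14*10)=1460, (-14*23 - -12*40)=158, (-12*8 - -19*23)=341; twice the area = |2013| = 2013; area = 2013/2; answer 2013/2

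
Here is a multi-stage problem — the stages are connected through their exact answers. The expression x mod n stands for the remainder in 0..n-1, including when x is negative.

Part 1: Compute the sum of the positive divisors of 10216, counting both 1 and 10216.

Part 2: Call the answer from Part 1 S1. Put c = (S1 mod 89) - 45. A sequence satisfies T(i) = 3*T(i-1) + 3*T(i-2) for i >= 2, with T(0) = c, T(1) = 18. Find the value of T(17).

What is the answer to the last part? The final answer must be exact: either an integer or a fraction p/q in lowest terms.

15206613408

Part 1: 10216 = 2^3 * 1277; sigma = (1 + 2 + 4 + 8) * (1 + 1277) = 15 * 1278 = 19170; answer 19170
Part 2: S1 = 19170; c = -10; T(2) = 3*(18) + 3*(-10) = 24; iterating: T(2)=24, T(3)=126, T(4)=450, T(5)=1728, T(6)=6534, T(7)=24786, T(8)=93960, T(9)=356238, T(10)=1350594, T(11)=5120496, T(12)=19413270, T(13)=73601298, T(14)=279043704, T(15)=1057935006, T(16)=4010936130, T(17)=15206613408; answer 15206613408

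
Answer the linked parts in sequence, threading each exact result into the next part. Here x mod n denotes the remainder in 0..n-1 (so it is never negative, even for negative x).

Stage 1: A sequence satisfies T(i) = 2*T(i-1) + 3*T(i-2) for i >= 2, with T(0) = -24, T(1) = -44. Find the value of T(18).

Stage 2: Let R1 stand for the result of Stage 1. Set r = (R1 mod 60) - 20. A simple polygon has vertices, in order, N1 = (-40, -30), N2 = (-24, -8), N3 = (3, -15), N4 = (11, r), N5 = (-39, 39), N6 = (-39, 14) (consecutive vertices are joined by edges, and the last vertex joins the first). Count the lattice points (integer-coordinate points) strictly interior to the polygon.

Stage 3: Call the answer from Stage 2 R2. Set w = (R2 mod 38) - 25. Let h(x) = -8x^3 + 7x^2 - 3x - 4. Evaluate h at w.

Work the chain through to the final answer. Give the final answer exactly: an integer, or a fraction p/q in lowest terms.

-1498

Stage 1: T(2) = 2*(-44) + 3*(-24) = -160; iterating: T(2)=-160, T(3)=-452, T(4)=-1384, T(5)=-4124, T(6)=-12400, T(7)=-37172, T(8)=-111544, T(9)=-334604, T(10)=-1003840, T(11)=-3011492, T(12)=-9034504, T(13)=-27103484, T(14)=-81310480, T(15)=-243931412, T(16)=-731794264, T(17)=-2195382764, T(18)=-6586148320; answer -6586148320
Stage 2: R1 = -6586148320; r = 0; cross terms: (-40*-8 - -24*-30)=-400, (-24*-15 - 3*-8)=384, (3*0 - 11*-15)=165, (11*39 - -39*0)=429, (-39*14 - -39*39)=975, (-39*-30 - -40*14)=1730; twice the area = |3283| = 3283; area = 3283/2; boundary points = 2 + 1 + 1 + 1 + 25 + 1 = 31; strictly interior points = area - boundary/2 + 1 = 1627; answer 1627
Stage 3: R2 = 1627; w = 6; -8*(6)^3 + 7*(6)^2 - 3*(6)^1 - 4 = (-1728) + (252) + (-18) + (-4) = -1498; answer -1498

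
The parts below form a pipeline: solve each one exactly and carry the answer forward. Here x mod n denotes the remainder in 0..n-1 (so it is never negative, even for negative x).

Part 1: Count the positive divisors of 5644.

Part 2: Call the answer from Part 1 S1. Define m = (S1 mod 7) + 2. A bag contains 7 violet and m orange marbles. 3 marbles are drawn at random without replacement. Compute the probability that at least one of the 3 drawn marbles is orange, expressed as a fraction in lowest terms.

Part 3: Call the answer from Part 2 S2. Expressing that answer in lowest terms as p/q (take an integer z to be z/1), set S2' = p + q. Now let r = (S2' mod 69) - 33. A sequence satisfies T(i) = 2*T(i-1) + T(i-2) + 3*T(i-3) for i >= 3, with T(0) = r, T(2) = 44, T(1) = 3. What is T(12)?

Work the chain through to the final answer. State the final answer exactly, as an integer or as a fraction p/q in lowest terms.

Part 1: 5644 = 2^2 * 17 * 83; number of divisors = (2+1) * (1+1) * (1+1) = 12; answer 12
Part 2: S1 = 12; m = 7; total draws C(14,3) = 364; complement C(7,3) = 35; favorable 364 - 35 = 329; P = 47/52; answer 47/52
Part 3: S2 = 47/52; threaded value p + q = 99; r = -3; T(3) = 2*(44) + 1*(3) + 3*(-3) = 82; iterating: T(3)=82, T(4)=217, T(5)=648, T(6)=1759, T(7)=4817, T(8)=13337, T(9)=36768, T(10)=101324, T(11)=279427, T(12)=770482; answer 770482

770482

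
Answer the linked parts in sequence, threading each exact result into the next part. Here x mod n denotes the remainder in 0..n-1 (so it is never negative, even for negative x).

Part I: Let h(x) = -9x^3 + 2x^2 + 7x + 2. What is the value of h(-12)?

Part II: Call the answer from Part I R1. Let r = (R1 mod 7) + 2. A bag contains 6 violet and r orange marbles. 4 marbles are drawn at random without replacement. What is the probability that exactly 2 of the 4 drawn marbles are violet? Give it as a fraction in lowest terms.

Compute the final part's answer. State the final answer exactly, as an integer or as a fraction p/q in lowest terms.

5/14

Part I: -9*(-12)^3 + 2*(-12)^2 + 7*(-12)^1 + 2 = (15552) + (288) + (-84) + (2) = 15758; answer 15758
Part II: R1 = 15758; r = 3; total draws C(9,4) = 126; favorable C(6,2)*C(3,2) = 45; P = 5/14; answer 5/14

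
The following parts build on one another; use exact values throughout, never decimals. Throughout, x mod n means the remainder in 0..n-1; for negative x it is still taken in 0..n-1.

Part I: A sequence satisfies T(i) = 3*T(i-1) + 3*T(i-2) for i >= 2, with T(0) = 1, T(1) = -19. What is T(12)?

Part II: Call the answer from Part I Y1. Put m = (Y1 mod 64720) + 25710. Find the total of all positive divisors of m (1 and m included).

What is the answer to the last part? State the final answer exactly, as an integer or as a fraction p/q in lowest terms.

62832

Part I: T(2) = 3*(-19) + 3*(1) = -54; iterating: T(2)=-54, T(3)=-219, T(4)=-819, T(5)=-3114, T(6)=-11799, T(7)=-44739, T(8)=-169614, T(9)=-643059, T(10)=-2438019, T(11)=-9243234, T(12)=-35043759; answer -35043759
Part II: Y1 = -35043759; m = 60191; 60191 = 23 * 2617; sigma = (1 + 23) * (1 + 2617) = 24 * 2618 = 62832; answer 62832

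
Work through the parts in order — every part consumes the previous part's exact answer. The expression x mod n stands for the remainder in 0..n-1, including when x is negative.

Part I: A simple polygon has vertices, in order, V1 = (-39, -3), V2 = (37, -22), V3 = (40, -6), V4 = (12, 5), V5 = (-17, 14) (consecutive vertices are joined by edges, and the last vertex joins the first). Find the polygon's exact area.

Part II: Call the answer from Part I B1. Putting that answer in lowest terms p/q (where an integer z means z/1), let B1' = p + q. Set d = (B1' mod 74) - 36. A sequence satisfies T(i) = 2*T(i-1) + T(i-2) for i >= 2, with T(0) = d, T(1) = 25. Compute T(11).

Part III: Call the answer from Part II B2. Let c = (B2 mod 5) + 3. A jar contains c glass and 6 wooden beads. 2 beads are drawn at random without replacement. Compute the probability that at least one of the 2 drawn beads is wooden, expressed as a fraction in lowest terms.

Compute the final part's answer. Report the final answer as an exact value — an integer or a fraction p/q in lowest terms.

Part I: cross terms: (-39*-22 - 37*-3)=969, (37*-6 - 40*-22)=658, (40*5 - 12*-6)=272, (12*14 - -17*5)=253, (-17*-3 - -39*14)=597; twice the area = |2749| = 2749; area = 2749/2; answer 2749/2
Part II: B1 = 2749/2; threaded value p + q = 2751; d = -23; T(2) = 2*(25) + 1*(-23) = 27; iterating: T(2)=27, T(3)=79, T(4)=185, T(5)=449, T(6)=1083, T(7)=2615, T(8)=6313, T(9)=15241, T(10)=36795, T(11)=88831; answer 88831
Part III: B2 = 88831; c = 4; total draws C(10,2) = 45; complement C(4,2) = 6; favorable 45 - 6 = 39; P = 13/15; answer 13/15

13/15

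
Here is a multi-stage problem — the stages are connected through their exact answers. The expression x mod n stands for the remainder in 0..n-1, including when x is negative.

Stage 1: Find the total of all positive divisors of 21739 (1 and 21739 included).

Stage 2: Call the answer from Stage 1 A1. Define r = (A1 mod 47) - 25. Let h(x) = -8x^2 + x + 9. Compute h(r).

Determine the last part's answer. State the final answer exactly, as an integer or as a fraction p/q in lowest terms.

2

Stage 1: 21739 is prime, so its only divisors are 1 and 21739; sigma = 1 + 21739 = 21740; answer 21740
Stage 2: A1 = 21740; r = 1; -8*(1)^2 + 1*(1)^1 + 9 = (-8) + (1) + (9) = 2; answer 2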